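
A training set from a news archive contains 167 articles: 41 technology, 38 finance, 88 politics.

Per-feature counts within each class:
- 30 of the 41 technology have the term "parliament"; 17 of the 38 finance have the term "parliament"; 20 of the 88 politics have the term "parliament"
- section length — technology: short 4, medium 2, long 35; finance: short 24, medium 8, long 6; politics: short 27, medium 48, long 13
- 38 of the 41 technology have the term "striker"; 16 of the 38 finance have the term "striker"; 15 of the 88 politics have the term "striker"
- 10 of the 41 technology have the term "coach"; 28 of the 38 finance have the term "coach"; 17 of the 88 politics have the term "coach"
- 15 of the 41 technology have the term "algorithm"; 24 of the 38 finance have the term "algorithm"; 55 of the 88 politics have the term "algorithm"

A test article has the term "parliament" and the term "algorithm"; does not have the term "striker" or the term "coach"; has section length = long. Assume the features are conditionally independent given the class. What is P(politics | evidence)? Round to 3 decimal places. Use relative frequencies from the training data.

technology: (41/167) × (30/41) × (35/41) × (3/41) × (31/41) × (15/41) ≈ 0.00310393
finance: (38/167) × (17/38) × (6/38) × (22/38) × (10/38) × (24/38) ≈ 0.00154662
politics: (88/167) × (20/88) × (13/88) × (73/88) × (71/88) × (55/88) ≈ 0.00740065
P(politics | x) = 0.00740065 / 0.0120512 ≈ 0.614

0.614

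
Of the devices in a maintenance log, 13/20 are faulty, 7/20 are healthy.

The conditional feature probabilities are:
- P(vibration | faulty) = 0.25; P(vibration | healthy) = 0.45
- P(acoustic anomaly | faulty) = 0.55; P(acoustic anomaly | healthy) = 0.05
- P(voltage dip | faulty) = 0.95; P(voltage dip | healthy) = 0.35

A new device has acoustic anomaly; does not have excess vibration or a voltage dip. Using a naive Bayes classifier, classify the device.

faulty: 0.65 × (1−0.25) × 0.55 × (1−0.95) = 0.01340625
healthy: 0.35 × (1−0.45) × 0.05 × (1−0.35) = 0.00625625
Highest score → faulty.

faulty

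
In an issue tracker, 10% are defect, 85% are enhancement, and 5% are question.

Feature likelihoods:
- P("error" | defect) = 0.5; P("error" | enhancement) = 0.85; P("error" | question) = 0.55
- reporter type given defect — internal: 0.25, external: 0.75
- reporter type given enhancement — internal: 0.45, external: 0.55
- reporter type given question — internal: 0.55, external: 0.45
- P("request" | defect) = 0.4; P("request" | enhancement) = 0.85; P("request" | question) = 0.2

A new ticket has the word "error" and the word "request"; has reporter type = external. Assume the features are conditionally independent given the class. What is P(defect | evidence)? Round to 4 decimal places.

0.0422

defect: 0.1 × 0.5 × 0.75 × 0.4 = 0.015
enhancement: 0.85 × 0.85 × 0.55 × 0.85 = 0.33776875
question: 0.05 × 0.55 × 0.45 × 0.2 = 0.002475
P(defect | x) = 0.015 / 0.35524375 ≈ 0.0422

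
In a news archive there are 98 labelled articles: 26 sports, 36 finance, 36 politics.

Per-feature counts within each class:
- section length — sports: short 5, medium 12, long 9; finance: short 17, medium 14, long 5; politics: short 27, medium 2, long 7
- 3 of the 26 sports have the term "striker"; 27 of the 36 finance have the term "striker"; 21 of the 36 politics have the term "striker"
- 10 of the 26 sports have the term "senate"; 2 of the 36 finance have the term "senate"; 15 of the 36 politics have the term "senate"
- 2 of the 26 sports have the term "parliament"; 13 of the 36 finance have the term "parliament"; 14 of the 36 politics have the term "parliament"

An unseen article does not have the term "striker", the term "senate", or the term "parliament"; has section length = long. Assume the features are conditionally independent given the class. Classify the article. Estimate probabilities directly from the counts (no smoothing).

sports

sports: (26/98) × (9/26) × (23/26) × (16/26) × (24/26) ≈ 0.0461483
finance: (36/98) × (5/36) × (9/36) × (34/36) × (23/36) ≈ 0.00769637
politics: (36/98) × (7/36) × (15/36) × (21/36) × (22/36) ≈ 0.0106096
Highest score → sports.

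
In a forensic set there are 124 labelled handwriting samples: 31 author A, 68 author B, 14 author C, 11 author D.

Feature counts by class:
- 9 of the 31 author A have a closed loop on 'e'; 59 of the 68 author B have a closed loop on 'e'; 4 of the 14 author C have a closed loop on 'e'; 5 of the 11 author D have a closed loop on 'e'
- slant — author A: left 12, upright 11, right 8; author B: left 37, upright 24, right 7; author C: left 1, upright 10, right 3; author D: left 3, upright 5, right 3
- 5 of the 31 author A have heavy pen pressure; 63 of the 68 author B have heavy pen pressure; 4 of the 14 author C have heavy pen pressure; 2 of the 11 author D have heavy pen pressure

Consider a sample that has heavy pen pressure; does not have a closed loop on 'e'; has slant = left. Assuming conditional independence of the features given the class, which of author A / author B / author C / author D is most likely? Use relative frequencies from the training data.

author B

author A: (31/124) × (22/31) × (12/31) × (5/31) ≈ 0.0110772
author B: (68/124) × (9/68) × (37/68) × (63/68) ≈ 0.0365886
author C: (14/124) × (10/14) × (1/14) × (4/14) ≈ 0.00164582
author D: (11/124) × (6/11) × (3/11) × (2/11) ≈ 0.00239936
Highest score → author B.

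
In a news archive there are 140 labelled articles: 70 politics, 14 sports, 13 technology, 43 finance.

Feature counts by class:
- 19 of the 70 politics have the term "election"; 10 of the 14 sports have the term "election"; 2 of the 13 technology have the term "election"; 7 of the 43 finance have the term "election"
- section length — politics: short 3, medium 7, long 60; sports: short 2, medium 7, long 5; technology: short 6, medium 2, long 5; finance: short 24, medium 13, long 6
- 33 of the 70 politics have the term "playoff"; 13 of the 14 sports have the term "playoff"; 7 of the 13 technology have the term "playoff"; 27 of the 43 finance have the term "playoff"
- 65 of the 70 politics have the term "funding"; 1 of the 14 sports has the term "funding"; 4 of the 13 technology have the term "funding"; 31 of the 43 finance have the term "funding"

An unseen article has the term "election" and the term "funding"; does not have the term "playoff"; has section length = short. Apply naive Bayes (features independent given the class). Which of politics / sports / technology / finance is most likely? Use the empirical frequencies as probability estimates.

politics: (70/140) × (19/70) × (3/70) × (37/70) × (65/70) ≈ 0.00285475
sports: (14/140) × (10/14) × (2/14) × (1/14) × (1/14) ≈ 0.0000520616
technology: (13/140) × (2/13) × (6/13) × (6/13) × (4/13) ≈ 0.000936342
finance: (43/140) × (7/43) × (24/43) × (16/43) × (31/43) ≈ 0.00748613
Highest score → finance.

finance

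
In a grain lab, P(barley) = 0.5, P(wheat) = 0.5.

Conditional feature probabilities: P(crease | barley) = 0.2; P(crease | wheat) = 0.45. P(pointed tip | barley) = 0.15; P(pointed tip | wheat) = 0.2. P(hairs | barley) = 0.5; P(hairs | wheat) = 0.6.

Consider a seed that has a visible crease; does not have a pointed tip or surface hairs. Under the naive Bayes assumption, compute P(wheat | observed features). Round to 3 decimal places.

0.629

barley: 0.5 × 0.2 × (1−0.15) × (1−0.5) = 0.0425
wheat: 0.5 × 0.45 × (1−0.2) × (1−0.6) = 0.072
P(wheat | x) = 0.072 / 0.1145 ≈ 0.629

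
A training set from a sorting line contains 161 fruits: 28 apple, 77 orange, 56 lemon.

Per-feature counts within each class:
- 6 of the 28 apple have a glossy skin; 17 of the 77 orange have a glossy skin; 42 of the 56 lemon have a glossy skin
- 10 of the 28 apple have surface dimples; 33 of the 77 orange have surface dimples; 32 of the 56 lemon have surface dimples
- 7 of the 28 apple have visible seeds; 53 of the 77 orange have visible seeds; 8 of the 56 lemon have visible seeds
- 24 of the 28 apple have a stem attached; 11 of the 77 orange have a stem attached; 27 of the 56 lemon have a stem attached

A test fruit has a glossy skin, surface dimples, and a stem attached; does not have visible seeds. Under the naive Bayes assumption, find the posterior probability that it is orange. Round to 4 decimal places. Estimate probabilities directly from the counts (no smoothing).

apple: (28/161) × (6/28) × (10/28) × (21/28) × (24/28) ≈ 0.00855622
orange: (77/161) × (17/77) × (33/77) × (24/77) × (11/77) ≈ 0.00201497
lemon: (56/161) × (42/56) × (32/56) × (48/56) × (27/56) ≈ 0.0616048
P(orange | x) = 0.00201497 / 0.07217599 ≈ 0.0279

0.0279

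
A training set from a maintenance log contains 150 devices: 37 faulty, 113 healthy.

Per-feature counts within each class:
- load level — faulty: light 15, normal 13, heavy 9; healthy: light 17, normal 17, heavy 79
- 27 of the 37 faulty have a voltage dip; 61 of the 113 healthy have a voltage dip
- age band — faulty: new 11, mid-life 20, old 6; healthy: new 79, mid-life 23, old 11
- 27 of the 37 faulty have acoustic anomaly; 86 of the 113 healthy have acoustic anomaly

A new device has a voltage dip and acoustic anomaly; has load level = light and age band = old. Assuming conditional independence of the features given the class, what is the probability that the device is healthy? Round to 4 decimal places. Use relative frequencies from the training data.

0.3442

faulty: (37/150) × (15/37) × (27/37) × (6/37) × (27/37) ≈ 0.00863522
healthy: (113/150) × (17/113) × (61/113) × (11/113) × (86/113) ≈ 0.00453256
P(healthy | x) = 0.00453256 / 0.01316778 ≈ 0.3442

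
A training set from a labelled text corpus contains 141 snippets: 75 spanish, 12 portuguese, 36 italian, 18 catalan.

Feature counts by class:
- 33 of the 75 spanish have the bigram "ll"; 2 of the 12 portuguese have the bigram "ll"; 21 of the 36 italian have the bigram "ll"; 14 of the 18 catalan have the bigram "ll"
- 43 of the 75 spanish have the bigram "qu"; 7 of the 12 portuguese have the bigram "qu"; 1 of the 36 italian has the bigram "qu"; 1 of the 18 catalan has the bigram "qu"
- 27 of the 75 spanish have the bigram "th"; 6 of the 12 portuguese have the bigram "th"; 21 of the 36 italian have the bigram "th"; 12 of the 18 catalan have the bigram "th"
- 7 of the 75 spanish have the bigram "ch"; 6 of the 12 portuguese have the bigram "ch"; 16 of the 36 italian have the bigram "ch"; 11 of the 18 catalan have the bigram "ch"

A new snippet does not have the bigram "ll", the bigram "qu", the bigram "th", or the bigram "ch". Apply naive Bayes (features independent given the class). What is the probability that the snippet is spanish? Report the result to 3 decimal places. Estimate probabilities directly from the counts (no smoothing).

0.679

spanish: (75/141) × (42/75) × (32/75) × (48/75) × (68/75) ≈ 0.0737474
portuguese: (12/141) × (10/12) × (5/12) × (6/12) × (6/12) ≈ 0.00738771
italian: (36/141) × (15/36) × (35/36) × (15/36) × (20/36) ≈ 0.0239416
catalan: (18/141) × (4/18) × (17/18) × (6/18) × (7/18) ≈ 0.00347313
P(spanish | x) = 0.0737474 / 0.10854984 ≈ 0.679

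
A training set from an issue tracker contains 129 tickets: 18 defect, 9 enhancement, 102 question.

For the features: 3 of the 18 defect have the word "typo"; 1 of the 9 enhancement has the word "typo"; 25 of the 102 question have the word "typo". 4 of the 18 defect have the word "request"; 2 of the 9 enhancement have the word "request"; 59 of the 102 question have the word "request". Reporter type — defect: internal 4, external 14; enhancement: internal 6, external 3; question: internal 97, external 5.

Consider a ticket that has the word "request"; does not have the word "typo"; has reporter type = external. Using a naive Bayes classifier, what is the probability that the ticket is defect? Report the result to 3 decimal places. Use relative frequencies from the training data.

0.483

defect: (18/129) × (15/18) × (4/18) × (14/18) ≈ 0.0200976
enhancement: (9/129) × (8/9) × (2/9) × (3/9) ≈ 0.00459374
question: (102/129) × (77/102) × (59/102) × (5/102) ≈ 0.0169248
P(defect | x) = 0.0200976 / 0.04161614 ≈ 0.483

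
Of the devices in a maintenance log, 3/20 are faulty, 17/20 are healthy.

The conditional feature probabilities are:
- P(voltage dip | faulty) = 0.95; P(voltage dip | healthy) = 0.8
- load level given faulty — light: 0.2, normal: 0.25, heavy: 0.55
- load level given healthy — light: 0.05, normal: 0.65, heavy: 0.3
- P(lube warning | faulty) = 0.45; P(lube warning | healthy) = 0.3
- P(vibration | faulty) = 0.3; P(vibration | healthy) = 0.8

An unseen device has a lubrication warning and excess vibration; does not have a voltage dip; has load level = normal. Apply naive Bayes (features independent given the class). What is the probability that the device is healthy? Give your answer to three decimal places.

faulty: 0.15 × (1−0.95) × 0.25 × 0.45 × 0.3 = 0.000253125
healthy: 0.85 × (1−0.8) × 0.65 × 0.3 × 0.8 = 0.02652
P(healthy | x) = 0.02652 / 0.026773125 ≈ 0.991

0.991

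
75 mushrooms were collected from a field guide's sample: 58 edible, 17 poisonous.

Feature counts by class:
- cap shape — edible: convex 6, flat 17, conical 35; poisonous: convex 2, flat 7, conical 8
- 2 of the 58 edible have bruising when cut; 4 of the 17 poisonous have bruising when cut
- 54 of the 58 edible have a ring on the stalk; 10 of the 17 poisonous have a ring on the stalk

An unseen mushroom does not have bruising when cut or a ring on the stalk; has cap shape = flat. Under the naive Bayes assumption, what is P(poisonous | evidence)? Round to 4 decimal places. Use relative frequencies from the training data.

0.6607

edible: (58/75) × (17/58) × (56/58) × (4/58) ≈ 0.0150931
poisonous: (17/75) × (7/17) × (13/17) × (7/17) ≈ 0.0293887
P(poisonous | x) = 0.0293887 / 0.0444818 ≈ 0.6607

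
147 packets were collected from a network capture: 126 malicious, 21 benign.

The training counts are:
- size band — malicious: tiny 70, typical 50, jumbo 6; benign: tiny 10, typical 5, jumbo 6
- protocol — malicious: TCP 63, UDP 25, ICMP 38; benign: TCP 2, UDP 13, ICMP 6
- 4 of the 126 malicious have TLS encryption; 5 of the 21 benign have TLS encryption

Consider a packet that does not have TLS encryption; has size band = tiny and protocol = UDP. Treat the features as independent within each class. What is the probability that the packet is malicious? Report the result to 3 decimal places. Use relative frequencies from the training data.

malicious: (126/147) × (70/126) × (25/126) × (122/126) ≈ 0.0914828
benign: (21/147) × (10/21) × (13/21) × (16/21) ≈ 0.0320854
P(malicious | x) = 0.0914828 / 0.1235682 ≈ 0.740

0.740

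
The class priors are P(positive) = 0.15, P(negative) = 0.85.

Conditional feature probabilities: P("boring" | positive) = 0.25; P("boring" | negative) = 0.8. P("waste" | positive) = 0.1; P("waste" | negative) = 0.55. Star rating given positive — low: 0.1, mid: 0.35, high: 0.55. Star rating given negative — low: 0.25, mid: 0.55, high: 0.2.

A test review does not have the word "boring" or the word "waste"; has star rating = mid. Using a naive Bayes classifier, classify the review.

negative

positive: 0.15 × (1−0.25) × (1−0.1) × 0.35 = 0.0354375
negative: 0.85 × (1−0.8) × (1−0.55) × 0.55 = 0.042075
Highest score → negative.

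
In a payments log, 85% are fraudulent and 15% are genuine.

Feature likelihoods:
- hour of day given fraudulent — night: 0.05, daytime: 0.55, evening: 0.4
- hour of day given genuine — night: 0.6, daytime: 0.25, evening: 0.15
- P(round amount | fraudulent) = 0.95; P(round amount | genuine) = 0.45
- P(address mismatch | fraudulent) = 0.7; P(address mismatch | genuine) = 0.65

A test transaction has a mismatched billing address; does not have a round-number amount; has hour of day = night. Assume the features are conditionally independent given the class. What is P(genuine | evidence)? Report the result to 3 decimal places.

0.956

fraudulent: 0.85 × 0.05 × (1−0.95) × 0.7 = 0.0014875
genuine: 0.15 × 0.6 × (1−0.45) × 0.65 = 0.032175
P(genuine | x) = 0.032175 / 0.0336625 ≈ 0.956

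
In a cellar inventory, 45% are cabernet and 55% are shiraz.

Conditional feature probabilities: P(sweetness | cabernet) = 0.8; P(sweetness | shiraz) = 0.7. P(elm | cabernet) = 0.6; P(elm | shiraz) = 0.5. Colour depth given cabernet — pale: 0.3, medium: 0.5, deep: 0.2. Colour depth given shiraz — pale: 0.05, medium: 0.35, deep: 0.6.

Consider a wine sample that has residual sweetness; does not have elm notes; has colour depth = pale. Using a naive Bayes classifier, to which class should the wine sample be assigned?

cabernet: 0.45 × 0.8 × (1−0.6) × 0.3 = 0.0432
shiraz: 0.55 × 0.7 × (1−0.5) × 0.05 = 0.009625
Highest score → cabernet.

cabernet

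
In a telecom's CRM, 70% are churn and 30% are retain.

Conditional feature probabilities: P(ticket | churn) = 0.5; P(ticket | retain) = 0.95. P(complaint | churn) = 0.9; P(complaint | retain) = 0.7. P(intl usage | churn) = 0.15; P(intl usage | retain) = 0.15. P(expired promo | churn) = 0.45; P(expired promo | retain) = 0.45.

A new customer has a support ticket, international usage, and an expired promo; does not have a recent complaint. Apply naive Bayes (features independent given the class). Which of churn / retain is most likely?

churn: 0.7 × 0.5 × (1−0.9) × 0.15 × 0.45 = 0.0023625
retain: 0.3 × 0.95 × (1−0.7) × 0.15 × 0.45 = 0.00577125
Highest score → retain.

retain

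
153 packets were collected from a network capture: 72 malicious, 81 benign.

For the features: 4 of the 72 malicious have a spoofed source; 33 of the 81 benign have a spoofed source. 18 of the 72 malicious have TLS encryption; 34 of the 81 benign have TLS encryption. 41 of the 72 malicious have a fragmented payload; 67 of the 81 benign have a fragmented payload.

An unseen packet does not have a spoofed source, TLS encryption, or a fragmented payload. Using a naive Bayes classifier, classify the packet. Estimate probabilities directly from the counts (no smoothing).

malicious: (72/153) × (68/72) × (54/72) × (31/72) ≈ 0.143519
benign: (81/153) × (48/81) × (47/81) × (14/81) ≈ 0.0314634
Highest score → malicious.

malicious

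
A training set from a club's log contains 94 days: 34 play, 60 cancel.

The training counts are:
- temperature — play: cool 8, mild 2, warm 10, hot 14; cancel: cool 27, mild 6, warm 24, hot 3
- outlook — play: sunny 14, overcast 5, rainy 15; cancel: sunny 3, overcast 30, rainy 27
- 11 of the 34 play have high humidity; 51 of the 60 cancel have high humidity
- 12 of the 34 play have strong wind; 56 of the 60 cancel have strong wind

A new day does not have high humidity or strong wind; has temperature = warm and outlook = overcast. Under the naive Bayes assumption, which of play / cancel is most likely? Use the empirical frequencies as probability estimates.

play

play: (34/94) × (10/34) × (5/34) × (23/34) × (22/34) ≈ 0.00684788
cancel: (60/94) × (24/60) × (30/60) × (9/60) × (4/60) ≈ 0.0012766
Highest score → play.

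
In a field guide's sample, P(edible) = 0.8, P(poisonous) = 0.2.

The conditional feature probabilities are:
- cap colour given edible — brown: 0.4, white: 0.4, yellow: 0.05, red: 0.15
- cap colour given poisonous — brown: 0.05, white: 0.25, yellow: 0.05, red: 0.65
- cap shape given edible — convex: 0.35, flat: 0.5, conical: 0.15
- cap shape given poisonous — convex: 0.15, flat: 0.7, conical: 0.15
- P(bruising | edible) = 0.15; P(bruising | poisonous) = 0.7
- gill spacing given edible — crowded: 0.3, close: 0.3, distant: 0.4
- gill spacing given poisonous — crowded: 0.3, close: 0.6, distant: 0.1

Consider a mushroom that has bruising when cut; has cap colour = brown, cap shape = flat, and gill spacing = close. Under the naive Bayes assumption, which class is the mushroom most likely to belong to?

edible: 0.8 × 0.4 × 0.5 × 0.15 × 0.3 = 0.0072
poisonous: 0.2 × 0.05 × 0.7 × 0.7 × 0.6 = 0.00294
Highest score → edible.

edible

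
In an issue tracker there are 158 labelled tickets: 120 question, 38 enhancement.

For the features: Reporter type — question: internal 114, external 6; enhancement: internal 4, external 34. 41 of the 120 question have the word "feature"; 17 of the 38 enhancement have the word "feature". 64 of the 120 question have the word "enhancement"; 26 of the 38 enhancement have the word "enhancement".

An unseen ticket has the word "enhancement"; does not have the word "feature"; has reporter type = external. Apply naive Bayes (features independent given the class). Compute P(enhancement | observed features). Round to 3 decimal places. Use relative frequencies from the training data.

question: (120/158) × (6/120) × (79/120) × (64/120) ≈ 0.0133333
enhancement: (38/158) × (34/38) × (21/38) × (26/38) ≈ 0.0813668
P(enhancement | x) = 0.0813668 / 0.0947001 ≈ 0.859

0.859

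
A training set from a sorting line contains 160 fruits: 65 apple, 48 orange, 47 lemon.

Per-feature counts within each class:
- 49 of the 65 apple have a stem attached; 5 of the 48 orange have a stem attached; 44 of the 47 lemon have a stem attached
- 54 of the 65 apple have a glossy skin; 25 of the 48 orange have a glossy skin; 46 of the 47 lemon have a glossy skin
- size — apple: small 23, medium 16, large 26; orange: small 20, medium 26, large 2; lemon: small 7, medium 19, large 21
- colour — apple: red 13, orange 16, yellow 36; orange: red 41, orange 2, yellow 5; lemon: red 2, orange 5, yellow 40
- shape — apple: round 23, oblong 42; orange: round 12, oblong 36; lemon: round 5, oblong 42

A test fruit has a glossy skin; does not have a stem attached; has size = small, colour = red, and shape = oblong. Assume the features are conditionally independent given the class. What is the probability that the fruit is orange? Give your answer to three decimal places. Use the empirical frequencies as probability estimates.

0.905

apple: (65/160) × (16/65) × (54/65) × (23/65) × (13/65) × (42/65) ≈ 0.00379893
orange: (48/160) × (43/48) × (25/48) × (20/48) × (41/48) × (36/48) ≈ 0.0373628
lemon: (47/160) × (3/47) × (46/47) × (7/47) × (2/47) × (42/47) ≈ 0.000103931
P(orange | x) = 0.0373628 / 0.041265661 ≈ 0.905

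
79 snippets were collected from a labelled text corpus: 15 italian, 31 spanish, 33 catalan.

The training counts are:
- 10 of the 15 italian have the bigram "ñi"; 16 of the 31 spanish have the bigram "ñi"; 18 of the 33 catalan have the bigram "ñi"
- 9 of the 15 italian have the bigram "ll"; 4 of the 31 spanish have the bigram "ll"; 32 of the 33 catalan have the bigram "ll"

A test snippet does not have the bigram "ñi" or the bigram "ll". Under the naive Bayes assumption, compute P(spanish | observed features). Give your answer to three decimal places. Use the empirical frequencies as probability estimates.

italian: (15/79) × (5/15) × (6/15) ≈ 0.0253165
spanish: (31/79) × (15/31) × (27/31) ≈ 0.165374
catalan: (33/79) × (15/33) × (1/33) ≈ 0.00575374
P(spanish | x) = 0.165374 / 0.19644424 ≈ 0.842

0.842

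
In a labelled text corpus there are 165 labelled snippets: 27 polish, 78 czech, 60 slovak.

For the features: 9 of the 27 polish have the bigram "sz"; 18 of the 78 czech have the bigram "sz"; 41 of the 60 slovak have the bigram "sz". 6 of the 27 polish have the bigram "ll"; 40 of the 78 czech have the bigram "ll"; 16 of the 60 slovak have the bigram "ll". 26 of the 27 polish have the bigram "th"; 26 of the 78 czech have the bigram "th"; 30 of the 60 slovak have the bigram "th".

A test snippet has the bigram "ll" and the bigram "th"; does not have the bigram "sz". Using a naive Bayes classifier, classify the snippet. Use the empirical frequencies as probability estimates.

czech

polish: (27/165) × (18/27) × (6/27) × (26/27) ≈ 0.0233446
czech: (78/165) × (60/78) × (40/78) × (26/78) ≈ 0.0621601
slovak: (60/165) × (19/60) × (16/60) × (30/60) ≈ 0.0153535
Highest score → czech.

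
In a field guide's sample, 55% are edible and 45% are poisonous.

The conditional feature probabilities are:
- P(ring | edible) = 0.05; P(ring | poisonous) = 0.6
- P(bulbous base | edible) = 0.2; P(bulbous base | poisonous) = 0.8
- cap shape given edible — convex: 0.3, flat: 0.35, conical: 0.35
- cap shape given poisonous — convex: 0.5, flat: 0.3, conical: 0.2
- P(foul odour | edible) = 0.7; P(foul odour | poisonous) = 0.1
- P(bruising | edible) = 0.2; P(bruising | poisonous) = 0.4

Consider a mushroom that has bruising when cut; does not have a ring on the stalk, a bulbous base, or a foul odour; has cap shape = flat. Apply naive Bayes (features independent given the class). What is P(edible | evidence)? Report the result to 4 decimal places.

edible: 0.55 × (1−0.05) × (1−0.2) × 0.35 × (1−0.7) × 0.2 = 0.008778
poisonous: 0.45 × (1−0.6) × (1−0.8) × 0.3 × (1−0.1) × 0.4 = 0.003888
P(edible | x) = 0.008778 / 0.012666 ≈ 0.6930

0.6930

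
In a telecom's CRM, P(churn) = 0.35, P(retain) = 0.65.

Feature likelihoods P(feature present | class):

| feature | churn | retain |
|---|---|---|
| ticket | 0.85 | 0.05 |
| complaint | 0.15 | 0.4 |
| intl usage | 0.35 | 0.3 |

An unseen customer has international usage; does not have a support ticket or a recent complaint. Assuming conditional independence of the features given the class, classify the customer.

retain

churn: 0.35 × (1−0.85) × (1−0.15) × 0.35 = 0.01561875
retain: 0.65 × (1−0.05) × (1−0.4) × 0.3 = 0.11115
Highest score → retain.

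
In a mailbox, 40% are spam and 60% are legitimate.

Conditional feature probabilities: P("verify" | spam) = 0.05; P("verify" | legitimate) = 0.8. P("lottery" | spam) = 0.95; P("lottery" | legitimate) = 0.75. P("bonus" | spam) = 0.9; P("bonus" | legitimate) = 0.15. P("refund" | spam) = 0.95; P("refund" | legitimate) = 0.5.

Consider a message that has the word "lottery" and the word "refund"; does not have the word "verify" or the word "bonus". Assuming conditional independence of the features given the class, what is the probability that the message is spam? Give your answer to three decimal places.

0.473

spam: 0.4 × (1−0.05) × 0.95 × (1−0.9) × 0.95 = 0.034295
legitimate: 0.6 × (1−0.8) × 0.75 × (1−0.15) × 0.5 = 0.03825
P(spam | x) = 0.034295 / 0.072545 ≈ 0.473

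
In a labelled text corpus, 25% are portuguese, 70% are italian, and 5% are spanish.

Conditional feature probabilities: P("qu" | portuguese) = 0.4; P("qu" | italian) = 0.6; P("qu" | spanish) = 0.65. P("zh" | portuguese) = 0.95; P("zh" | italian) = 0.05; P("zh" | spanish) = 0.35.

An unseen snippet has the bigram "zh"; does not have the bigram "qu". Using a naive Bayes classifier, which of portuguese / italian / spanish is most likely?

portuguese: 0.25 × (1−0.4) × 0.95 = 0.1425
italian: 0.7 × (1−0.6) × 0.05 = 0.014
spanish: 0.05 × (1−0.65) × 0.35 = 0.006125
Highest score → portuguese.

portuguese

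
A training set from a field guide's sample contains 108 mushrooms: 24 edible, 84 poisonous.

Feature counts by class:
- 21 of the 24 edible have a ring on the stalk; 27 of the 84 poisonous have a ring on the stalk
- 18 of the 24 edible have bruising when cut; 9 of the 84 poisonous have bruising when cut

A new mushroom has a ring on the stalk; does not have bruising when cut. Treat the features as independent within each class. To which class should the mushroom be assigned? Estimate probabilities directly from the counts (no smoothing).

edible: (24/108) × (21/24) × (6/24) ≈ 0.0486111
poisonous: (84/108) × (27/84) × (75/84) ≈ 0.223214
Highest score → poisonous.

poisonous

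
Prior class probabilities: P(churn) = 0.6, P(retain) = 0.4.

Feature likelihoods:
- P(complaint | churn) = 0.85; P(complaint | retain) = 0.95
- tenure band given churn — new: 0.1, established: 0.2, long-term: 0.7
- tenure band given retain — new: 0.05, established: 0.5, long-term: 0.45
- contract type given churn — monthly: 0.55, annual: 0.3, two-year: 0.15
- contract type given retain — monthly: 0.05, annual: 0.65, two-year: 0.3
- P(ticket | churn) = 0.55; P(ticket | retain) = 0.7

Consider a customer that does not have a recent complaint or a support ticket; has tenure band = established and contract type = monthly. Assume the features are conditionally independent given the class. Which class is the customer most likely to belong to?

churn

churn: 0.6 × (1−0.85) × 0.2 × 0.55 × (1−0.55) = 0.004455
retain: 0.4 × (1−0.95) × 0.5 × 0.05 × (1−0.7) = 0.00015
Highest score → churn.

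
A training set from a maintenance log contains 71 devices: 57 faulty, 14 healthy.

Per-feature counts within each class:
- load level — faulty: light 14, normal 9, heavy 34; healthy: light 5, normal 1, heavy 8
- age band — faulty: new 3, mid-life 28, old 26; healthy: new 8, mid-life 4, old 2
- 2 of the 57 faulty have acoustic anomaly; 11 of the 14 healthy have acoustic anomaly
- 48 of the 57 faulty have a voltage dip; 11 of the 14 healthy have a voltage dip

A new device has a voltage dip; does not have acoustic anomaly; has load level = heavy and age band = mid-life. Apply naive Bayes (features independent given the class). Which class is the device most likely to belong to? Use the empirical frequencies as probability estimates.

faulty

faulty: (57/71) × (34/57) × (28/57) × (55/57) × (48/57) ≈ 0.191143
healthy: (14/71) × (8/14) × (4/14) × (3/14) × (11/14) ≈ 0.00542028
Highest score → faulty.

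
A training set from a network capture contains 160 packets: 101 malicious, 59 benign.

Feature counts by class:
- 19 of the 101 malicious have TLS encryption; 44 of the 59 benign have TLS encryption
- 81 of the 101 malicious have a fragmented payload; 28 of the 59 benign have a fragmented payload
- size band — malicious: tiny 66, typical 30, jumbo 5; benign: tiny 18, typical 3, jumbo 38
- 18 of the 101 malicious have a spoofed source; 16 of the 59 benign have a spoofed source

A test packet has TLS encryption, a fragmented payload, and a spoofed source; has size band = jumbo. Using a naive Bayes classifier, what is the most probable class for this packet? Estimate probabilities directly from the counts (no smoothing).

malicious: (101/160) × (19/101) × (81/101) × (5/101) × (18/101) ≈ 0.000840228
benign: (59/160) × (44/59) × (28/59) × (38/59) × (16/59) ≈ 0.0227949
Highest score → benign.

benign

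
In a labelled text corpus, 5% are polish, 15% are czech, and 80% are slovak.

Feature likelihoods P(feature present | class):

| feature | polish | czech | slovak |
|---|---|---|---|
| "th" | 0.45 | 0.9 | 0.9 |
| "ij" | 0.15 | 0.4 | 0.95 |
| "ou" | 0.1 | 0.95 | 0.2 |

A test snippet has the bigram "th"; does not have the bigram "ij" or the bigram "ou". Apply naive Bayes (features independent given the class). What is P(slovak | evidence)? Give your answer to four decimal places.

polish: 0.05 × 0.45 × (1−0.15) × (1−0.1) = 0.0172125
czech: 0.15 × 0.9 × (1−0.4) × (1−0.95) = 0.00405
slovak: 0.8 × 0.9 × (1−0.95) × (1−0.2) = 0.0288
P(slovak | x) = 0.0288 / 0.0500625 ≈ 0.5753

0.5753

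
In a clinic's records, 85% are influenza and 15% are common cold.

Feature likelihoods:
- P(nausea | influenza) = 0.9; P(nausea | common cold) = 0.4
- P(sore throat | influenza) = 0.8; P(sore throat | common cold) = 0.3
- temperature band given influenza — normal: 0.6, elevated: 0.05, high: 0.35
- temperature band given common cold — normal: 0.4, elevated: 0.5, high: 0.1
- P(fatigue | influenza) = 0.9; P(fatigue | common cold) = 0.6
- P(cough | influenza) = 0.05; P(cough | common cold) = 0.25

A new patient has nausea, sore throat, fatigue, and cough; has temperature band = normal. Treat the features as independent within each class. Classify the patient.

influenza: 0.85 × 0.9 × 0.8 × 0.6 × 0.9 × 0.05 = 0.016524
common cold: 0.15 × 0.4 × 0.3 × 0.4 × 0.6 × 0.25 = 0.00108
Highest score → influenza.

influenza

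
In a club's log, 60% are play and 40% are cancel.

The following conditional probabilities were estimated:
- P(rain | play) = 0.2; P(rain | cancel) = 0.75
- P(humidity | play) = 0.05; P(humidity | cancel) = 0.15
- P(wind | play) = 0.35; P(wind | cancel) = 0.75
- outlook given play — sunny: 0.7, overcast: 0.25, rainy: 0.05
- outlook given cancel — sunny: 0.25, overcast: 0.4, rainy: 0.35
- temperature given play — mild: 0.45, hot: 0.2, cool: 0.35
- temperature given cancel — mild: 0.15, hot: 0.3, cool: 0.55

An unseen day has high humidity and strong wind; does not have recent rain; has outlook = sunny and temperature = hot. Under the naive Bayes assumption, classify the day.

play: 0.6 × (1−0.2) × 0.05 × 0.35 × 0.7 × 0.2 = 0.001176
cancel: 0.4 × (1−0.75) × 0.15 × 0.75 × 0.25 × 0.3 = 0.00084375
Highest score → play.

play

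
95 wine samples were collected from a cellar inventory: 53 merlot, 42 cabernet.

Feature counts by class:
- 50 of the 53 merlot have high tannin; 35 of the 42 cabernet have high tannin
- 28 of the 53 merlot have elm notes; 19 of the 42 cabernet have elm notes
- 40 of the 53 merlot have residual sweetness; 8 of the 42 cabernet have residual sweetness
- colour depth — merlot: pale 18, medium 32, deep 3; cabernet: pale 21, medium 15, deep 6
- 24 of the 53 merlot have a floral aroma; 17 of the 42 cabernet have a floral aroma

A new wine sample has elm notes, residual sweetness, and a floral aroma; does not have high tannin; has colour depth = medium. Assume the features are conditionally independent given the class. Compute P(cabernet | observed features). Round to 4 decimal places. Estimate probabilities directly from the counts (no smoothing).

merlot: (53/95) × (3/53) × (28/53) × (40/53) × (32/53) × (24/53) ≈ 0.0034425
cabernet: (42/95) × (7/42) × (19/42) × (8/42) × (15/42) × (17/42) ≈ 0.000917827
P(cabernet | x) = 0.000917827 / 0.004360327 ≈ 0.2105

0.2105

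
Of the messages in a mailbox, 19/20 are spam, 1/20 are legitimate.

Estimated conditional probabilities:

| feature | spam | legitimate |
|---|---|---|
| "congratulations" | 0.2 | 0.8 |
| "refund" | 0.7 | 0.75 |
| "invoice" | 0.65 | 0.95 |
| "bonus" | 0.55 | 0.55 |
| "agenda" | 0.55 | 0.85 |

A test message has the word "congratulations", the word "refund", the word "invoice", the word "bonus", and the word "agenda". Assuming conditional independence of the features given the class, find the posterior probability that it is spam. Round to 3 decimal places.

spam: 0.95 × 0.2 × 0.7 × 0.65 × 0.55 × 0.55 = 0.026151125
legitimate: 0.05 × 0.8 × 0.75 × 0.95 × 0.55 × 0.85 = 0.01332375
P(spam | x) = 0.026151125 / 0.039474875 ≈ 0.662

0.662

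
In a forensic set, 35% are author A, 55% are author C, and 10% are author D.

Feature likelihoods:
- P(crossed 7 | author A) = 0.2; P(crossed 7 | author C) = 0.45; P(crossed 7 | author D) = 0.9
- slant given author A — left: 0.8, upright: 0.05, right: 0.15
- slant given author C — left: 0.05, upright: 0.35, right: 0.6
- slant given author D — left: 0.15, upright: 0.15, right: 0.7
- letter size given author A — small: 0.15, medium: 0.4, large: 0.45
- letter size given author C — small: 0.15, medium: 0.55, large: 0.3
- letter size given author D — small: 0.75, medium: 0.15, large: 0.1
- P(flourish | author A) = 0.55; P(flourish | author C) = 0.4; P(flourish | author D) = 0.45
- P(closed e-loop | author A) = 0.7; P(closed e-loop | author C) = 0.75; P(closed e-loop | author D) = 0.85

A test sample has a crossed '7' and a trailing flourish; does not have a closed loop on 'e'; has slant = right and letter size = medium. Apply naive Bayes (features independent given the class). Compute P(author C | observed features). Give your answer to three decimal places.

0.860

author A: 0.35 × 0.2 × 0.15 × 0.4 × 0.55 × (1−0.7) = 0.000693
author C: 0.55 × 0.45 × 0.6 × 0.55 × 0.4 × (1−0.75) = 0.0081675
author D: 0.1 × 0.9 × 0.7 × 0.15 × 0.45 × (1−0.85) = 0.000637875
P(author C | x) = 0.0081675 / 0.009498375 ≈ 0.860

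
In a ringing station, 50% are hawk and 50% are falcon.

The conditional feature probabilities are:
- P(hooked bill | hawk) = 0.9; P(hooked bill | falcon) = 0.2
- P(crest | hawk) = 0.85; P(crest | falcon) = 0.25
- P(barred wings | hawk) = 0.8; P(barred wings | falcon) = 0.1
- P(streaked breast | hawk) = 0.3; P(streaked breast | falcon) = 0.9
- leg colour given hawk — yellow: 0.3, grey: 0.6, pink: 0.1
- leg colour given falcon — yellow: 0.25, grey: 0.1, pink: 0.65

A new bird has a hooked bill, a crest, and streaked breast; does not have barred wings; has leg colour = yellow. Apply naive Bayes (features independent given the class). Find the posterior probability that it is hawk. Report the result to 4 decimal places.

0.5763

hawk: 0.5 × 0.9 × 0.85 × (1−0.8) × 0.3 × 0.3 = 0.006885
falcon: 0.5 × 0.2 × 0.25 × (1−0.1) × 0.9 × 0.25 = 0.0050625
P(hawk | x) = 0.006885 / 0.0119475 ≈ 0.5763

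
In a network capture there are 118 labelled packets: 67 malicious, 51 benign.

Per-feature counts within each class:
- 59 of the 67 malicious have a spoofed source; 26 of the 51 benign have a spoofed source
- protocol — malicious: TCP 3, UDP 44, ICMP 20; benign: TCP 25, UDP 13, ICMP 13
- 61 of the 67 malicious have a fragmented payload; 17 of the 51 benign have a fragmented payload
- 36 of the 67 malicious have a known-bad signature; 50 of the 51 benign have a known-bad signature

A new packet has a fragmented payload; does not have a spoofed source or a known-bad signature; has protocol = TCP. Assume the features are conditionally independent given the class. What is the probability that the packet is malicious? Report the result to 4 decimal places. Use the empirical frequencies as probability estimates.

0.6532

malicious: (67/118) × (8/67) × (3/67) × (61/67) × (31/67) ≈ 0.00127878
benign: (51/118) × (25/51) × (25/51) × (17/51) × (1/51) ≈ 0.000678792
P(malicious | x) = 0.00127878 / 0.001957572 ≈ 0.6532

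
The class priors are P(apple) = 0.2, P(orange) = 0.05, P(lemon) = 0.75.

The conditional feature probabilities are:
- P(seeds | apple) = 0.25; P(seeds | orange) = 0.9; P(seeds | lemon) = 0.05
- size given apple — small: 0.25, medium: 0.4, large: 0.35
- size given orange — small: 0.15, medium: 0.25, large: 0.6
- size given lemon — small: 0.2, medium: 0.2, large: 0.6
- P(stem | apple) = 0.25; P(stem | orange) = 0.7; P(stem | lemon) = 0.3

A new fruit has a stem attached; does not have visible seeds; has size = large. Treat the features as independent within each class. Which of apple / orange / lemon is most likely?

lemon

apple: 0.2 × (1−0.25) × 0.35 × 0.25 = 0.013125
orange: 0.05 × (1−0.9) × 0.6 × 0.7 = 0.0021
lemon: 0.75 × (1−0.05) × 0.6 × 0.3 = 0.12825
Highest score → lemon.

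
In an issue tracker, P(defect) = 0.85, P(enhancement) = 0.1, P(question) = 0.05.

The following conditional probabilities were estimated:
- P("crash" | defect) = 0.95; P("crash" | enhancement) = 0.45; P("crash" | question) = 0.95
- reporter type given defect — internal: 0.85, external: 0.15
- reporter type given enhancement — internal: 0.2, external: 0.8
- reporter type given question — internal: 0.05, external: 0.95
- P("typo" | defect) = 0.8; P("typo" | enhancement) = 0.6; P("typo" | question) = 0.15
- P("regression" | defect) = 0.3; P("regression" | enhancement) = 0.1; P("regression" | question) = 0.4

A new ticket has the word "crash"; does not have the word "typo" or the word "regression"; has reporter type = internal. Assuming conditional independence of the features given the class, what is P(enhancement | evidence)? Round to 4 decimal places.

defect: 0.85 × 0.95 × 0.85 × (1−0.8) × (1−0.3) = 0.0960925
enhancement: 0.1 × 0.45 × 0.2 × (1−0.6) × (1−0.1) = 0.00324
question: 0.05 × 0.95 × 0.05 × (1−0.15) × (1−0.4) = 0.00121125
P(enhancement | x) = 0.00324 / 0.10054375 ≈ 0.0322

0.0322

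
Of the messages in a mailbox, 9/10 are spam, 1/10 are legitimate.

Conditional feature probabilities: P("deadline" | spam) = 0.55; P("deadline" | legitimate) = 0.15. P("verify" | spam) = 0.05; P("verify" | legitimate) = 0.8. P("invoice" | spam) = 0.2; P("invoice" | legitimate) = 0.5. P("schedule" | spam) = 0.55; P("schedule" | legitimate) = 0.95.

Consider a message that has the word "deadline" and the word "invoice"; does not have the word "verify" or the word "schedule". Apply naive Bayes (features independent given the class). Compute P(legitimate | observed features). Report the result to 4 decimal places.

spam: 0.9 × 0.55 × (1−0.05) × 0.2 × (1−0.55) = 0.0423225
legitimate: 0.1 × 0.15 × (1−0.8) × 0.5 × (1−0.95) = 0.000075
P(legitimate | x) = 0.000075 / 0.0423975 ≈ 0.0018

0.0018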